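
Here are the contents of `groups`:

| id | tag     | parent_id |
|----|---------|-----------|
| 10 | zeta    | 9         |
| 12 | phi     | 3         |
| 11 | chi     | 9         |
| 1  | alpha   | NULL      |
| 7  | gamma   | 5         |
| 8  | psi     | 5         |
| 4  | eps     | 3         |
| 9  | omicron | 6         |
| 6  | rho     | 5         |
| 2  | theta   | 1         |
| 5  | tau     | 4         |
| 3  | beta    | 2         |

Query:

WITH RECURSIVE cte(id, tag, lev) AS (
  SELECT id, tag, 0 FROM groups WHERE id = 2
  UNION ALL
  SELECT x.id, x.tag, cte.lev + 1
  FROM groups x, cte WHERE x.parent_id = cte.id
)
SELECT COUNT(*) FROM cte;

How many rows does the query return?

Base: id=2 (theta) at lev 0.
Iteration 1: rows with parent_id in {2} -> beta (id 3, lev 1).
Iteration 2: rows with parent_id in {3} -> eps (id 4, lev 2), phi (id 12, lev 2).
Iteration 3: rows with parent_id in {4,12} -> tau (id 5, lev 3).
Iteration 4: rows with parent_id in {5} -> rho (id 6, lev 4), gamma (id 7, lev 4), psi (id 8, lev 4).
Iteration 5: rows with parent_id in {6,7,8} -> omicron (id 9, lev 5).
Iteration 6: rows with parent_id in {9} -> zeta (id 10, lev 6), chi (id 11, lev 6).
Iteration 7: no rows with parent_id in {10,11}; recursion stops.
Total rows emitted: 11.

11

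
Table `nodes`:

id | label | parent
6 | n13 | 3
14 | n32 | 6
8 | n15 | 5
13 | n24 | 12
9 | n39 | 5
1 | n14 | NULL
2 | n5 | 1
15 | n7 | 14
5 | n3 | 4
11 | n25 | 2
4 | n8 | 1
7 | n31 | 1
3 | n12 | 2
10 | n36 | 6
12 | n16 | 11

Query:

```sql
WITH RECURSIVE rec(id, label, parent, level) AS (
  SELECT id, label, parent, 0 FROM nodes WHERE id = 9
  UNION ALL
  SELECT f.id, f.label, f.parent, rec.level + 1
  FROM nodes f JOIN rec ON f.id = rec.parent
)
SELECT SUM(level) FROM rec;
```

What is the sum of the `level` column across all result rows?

6

Base: id=9 (n39), parent=5, level 0.
Iteration 1: join on id=5 -> n3 (id 5, parent=4, level 1).
Iteration 2: join on id=4 -> n8 (id 4, parent=1, level 2).
Iteration 3: join on id=1 -> n14 (id 1, parent=NULL, level 3).
Iteration 4: parent is NULL; no match; recursion stops.
SUM(level) = 0 + 1 + 2 + 3 = 6.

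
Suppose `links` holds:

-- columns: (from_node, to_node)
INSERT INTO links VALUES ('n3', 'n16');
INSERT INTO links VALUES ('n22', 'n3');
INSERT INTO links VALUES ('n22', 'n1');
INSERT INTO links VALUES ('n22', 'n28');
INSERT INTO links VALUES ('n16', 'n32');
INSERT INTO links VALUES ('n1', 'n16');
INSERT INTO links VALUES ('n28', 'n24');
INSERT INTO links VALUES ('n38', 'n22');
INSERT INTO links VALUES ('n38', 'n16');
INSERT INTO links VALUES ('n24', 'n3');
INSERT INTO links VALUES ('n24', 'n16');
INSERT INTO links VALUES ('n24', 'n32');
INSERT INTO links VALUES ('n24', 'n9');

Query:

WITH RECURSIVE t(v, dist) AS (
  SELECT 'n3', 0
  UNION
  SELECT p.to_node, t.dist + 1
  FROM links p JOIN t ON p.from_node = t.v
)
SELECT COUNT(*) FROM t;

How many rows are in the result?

Base: (n3, dist=0).
Iteration 1: edges from {n3} -> (n16, dist=1).
Iteration 2: edges from {n16} -> (n32, dist=2).
Iteration 3: no outgoing edges from {n32}; recursion stops.
Total rows emitted: 3.

3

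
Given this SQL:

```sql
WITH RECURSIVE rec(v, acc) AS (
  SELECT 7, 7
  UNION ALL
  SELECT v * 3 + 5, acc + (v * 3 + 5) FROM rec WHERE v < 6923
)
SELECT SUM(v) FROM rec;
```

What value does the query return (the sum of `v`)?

10366

Base: v=7, acc=7.
Iteration 1: 7 < 6923 holds -> v = 7 * 3 + 5 = 26, acc = 7 + 26 = 33.
Iteration 2: 26 < 6923 holds -> v = 26 * 3 + 5 = 83, acc = 33 + 83 = 116.
Iteration 3: 83 < 6923 holds -> v = 83 * 3 + 5 = 254, acc = 116 + 254 = 370.
Iteration 4: 254 < 6923 holds -> v = 254 * 3 + 5 = 767, acc = 370 + 767 = 1137.
Iteration 5: 767 < 6923 holds -> v = 767 * 3 + 5 = 2306, acc = 1137 + 2306 = 3443.
Iteration 6: 2306 < 6923 holds -> v = 2306 * 3 + 5 = 6923, acc = 3443 + 6923 = 10366.
Iteration 7: 6923 < 6923 fails; recursion stops.
SUM(v) = 7 + 26 + 83 + 254 + 767 + 2306 + 6923 = 10366.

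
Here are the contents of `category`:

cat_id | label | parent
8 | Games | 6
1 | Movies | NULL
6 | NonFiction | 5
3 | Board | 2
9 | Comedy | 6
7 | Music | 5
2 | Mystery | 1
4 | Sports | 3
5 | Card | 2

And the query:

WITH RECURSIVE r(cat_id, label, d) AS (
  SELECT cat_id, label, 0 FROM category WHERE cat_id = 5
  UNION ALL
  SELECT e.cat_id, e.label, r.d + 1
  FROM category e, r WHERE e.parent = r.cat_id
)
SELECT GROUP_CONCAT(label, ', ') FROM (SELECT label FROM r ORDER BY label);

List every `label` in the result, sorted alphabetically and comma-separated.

Card, Comedy, Games, Music, NonFiction

Base: cat_id=5 (Card) at d 0.
Iteration 1: rows with parent in {5} -> NonFiction (id 6, d 1), Music (id 7, d 1).
Iteration 2: rows with parent in {6,7} -> Games (id 8, d 2), Comedy (id 9, d 2).
Iteration 3: no rows with parent in {8,9}; recursion stops.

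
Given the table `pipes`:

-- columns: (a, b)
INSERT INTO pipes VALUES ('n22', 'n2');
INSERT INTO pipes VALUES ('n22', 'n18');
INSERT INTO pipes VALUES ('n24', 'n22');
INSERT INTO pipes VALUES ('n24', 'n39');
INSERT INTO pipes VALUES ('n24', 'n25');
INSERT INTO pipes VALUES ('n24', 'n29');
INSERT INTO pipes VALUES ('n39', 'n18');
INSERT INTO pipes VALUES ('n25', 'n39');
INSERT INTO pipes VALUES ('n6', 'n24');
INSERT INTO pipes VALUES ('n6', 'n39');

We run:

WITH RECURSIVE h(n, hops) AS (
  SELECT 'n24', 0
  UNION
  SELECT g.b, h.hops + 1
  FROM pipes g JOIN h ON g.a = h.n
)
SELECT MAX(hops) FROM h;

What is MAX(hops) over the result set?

3

Base: (n24, hops=0).
Iteration 1: edges from {n24} -> (n22, hops=1), (n25, hops=1), (n29, hops=1), (n39, hops=1).
Iteration 2: edges from {n22,n25,n29,n39} -> (n18, hops=2), (n2, hops=2), (n39, hops=2). [UNION drops 1 duplicate row(s)]
Iteration 3: edges from {n18,n2,n39} -> (n18, hops=3).
Iteration 4: no outgoing edges from {n18}; recursion stops.
hops values: 0, 1, 1, 1, 1, 2, 2, 2, 3; the maximum is 3.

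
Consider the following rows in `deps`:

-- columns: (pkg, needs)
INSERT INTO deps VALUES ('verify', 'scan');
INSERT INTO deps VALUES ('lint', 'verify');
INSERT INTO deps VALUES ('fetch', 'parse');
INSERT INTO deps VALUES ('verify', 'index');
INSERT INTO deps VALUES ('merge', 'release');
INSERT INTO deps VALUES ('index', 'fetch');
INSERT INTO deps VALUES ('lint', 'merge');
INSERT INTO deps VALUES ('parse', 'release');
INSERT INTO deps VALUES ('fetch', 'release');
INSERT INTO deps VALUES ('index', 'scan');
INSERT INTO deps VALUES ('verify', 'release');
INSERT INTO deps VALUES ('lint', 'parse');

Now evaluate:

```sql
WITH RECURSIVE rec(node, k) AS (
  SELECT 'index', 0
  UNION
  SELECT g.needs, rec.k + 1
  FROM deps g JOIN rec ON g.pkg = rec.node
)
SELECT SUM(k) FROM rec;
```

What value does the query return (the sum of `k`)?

9

Base: (index, k=0).
Iteration 1: edges from {index} -> (fetch, k=1), (scan, k=1).
Iteration 2: edges from {fetch,scan} -> (parse, k=2), (release, k=2).
Iteration 3: edges from {parse,release} -> (release, k=3).
Iteration 4: no outgoing edges from {release}; recursion stops.
SUM(k) = 0 + 1 + 1 + 2 + 2 + 3 = 9.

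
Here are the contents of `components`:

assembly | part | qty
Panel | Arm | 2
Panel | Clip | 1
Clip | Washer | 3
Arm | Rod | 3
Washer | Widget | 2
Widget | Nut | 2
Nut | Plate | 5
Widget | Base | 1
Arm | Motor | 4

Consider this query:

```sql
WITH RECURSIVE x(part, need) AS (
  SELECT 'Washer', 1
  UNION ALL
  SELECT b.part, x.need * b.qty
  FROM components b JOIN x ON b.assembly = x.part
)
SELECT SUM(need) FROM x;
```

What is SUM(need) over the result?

29

Base: (Washer, need=1).
Iteration 1: components of {Washer} -> Widget = 1*2 = 2.
Iteration 2: components of {Widget} -> Base = 2*1 = 2, Nut = 2*2 = 4.
Iteration 3: components of {Base,Nut} -> Plate = 4*5 = 20.
Iteration 4: no further components; recursion stops.
SUM(need) = 1 + 2 + 4 + 2 + 20 = 29.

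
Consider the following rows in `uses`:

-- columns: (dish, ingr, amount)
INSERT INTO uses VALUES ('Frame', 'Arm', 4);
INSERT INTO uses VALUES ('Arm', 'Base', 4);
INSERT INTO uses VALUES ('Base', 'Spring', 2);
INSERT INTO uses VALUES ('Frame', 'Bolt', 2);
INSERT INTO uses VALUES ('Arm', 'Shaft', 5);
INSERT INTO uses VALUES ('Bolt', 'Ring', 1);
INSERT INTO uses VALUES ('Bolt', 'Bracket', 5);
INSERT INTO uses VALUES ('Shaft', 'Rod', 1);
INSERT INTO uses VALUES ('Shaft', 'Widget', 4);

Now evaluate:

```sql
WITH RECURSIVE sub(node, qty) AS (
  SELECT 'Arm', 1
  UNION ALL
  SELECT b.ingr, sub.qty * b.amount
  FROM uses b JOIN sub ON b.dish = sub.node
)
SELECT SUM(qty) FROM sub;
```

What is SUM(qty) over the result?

43

Base: (Arm, qty=1).
Iteration 1: components of {Arm} -> Base = 1*4 = 4, Shaft = 1*5 = 5.
Iteration 2: components of {Base,Shaft} -> Rod = 5*1 = 5, Spring = 4*2 = 8, Widget = 5*4 = 20.
Iteration 3: no further components; recursion stops.
SUM(qty) = 1 + 4 + 5 + 8 + 5 + 20 = 43.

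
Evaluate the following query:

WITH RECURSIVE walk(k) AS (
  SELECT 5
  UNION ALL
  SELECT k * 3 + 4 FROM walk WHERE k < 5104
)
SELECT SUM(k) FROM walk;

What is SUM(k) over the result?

22944

Base: k=5.
Iteration 1: 5 < 5104 holds -> k = 5 * 3 + 4 = 19.
Iteration 2: 19 < 5104 holds -> k = 19 * 3 + 4 = 61.
Iteration 3: 61 < 5104 holds -> k = 61 * 3 + 4 = 187.
Iteration 4: 187 < 5104 holds -> k = 187 * 3 + 4 = 565.
Iteration 5: 565 < 5104 holds -> k = 565 * 3 + 4 = 1699.
Iteration 6: 1699 < 5104 holds -> k = 1699 * 3 + 4 = 5101.
Iteration 7: 5101 < 5104 holds -> k = 5101 * 3 + 4 = 15307.
Iteration 8: 15307 < 5104 fails; recursion stops.
SUM(k) = 5 + 19 + 61 + 187 + 565 + 1699 + 5101 + 15307 = 22944.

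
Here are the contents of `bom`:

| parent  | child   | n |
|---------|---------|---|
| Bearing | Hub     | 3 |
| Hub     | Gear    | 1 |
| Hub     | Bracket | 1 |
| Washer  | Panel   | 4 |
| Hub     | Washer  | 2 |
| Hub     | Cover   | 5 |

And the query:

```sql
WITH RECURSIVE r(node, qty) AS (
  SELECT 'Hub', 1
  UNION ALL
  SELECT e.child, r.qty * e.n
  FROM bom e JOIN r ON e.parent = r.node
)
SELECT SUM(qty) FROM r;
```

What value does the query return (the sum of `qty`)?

Base: (Hub, qty=1).
Iteration 1: components of {Hub} -> Bracket = 1*1 = 1, Cover = 1*5 = 5, Gear = 1*1 = 1, Washer = 1*2 = 2.
Iteration 2: components of {Bracket,Cover,Gear,Washer} -> Panel = 2*4 = 8.
Iteration 3: no further components; recursion stops.
SUM(qty) = 1 + 2 + 1 + 1 + 5 + 8 = 18.

18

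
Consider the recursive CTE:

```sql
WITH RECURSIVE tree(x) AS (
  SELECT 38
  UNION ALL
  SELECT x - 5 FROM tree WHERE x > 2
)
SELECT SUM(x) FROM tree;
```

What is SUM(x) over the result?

Base: x=38.
Iteration 1: 38 > 2 holds -> x = 38 - 5 = 33.
Iteration 2: 33 > 2 holds -> x = 33 - 5 = 28.
Iteration 3: 28 > 2 holds -> x = 28 - 5 = 23.
Iteration 4: 23 > 2 holds -> x = 23 - 5 = 18.
Iteration 5: 18 > 2 holds -> x = 18 - 5 = 13.
Iteration 6: 13 > 2 holds -> x = 13 - 5 = 8.
Iteration 7: 8 > 2 holds -> x = 8 - 5 = 3.
Iteration 8: 3 > 2 holds -> x = 3 - 5 = -2.
Iteration 9: -2 > 2 fails; recursion stops.
SUM(x) = 38 + 33 + 28 + 23 + 18 + 13 + 8 + 3 + -2 = 162.

162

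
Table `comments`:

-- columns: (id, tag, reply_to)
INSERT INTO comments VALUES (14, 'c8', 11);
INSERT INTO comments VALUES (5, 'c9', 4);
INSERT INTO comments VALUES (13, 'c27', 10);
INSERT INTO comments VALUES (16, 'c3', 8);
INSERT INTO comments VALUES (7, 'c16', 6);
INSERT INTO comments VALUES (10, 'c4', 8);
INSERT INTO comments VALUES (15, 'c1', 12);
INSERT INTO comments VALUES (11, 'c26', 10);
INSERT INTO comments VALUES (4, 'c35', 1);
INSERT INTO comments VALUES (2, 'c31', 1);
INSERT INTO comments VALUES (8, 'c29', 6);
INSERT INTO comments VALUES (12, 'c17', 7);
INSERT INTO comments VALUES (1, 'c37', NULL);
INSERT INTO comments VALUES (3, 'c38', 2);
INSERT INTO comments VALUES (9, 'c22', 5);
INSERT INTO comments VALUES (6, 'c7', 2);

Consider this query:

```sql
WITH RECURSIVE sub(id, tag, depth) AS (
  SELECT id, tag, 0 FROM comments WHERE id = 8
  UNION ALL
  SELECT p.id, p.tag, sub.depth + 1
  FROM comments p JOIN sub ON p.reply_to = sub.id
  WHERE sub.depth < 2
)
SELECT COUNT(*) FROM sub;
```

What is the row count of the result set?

5

Base: id=8 (c29) at depth 0.
Iteration 1: rows with reply_to in {8} -> c4 (id 10, depth 1), c3 (id 16, depth 1).
Iteration 2: rows with reply_to in {10,16} -> c26 (id 11, depth 2), c27 (id 13, depth 2).
Iteration 3: depth < 2 fails for all current rows; recursion stops.
Total rows emitted: 5.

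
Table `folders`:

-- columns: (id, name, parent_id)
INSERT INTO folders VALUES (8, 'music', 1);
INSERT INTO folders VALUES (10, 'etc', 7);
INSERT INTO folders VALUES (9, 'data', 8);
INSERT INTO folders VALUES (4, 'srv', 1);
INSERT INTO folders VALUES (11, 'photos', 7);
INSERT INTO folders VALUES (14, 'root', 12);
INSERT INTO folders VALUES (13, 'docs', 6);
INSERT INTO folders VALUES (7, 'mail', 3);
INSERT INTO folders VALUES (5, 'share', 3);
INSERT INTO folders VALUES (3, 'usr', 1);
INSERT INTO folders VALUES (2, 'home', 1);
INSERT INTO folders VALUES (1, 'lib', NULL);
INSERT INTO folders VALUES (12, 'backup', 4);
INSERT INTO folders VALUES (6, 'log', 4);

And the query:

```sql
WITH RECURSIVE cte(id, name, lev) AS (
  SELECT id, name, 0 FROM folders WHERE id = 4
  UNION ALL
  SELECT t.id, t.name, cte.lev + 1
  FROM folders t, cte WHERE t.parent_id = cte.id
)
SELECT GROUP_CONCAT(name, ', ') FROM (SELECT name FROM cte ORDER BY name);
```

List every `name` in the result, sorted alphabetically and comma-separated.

Base: id=4 (srv) at lev 0.
Iteration 1: rows with parent_id in {4} -> log (id 6, lev 1), backup (id 12, lev 1).
Iteration 2: rows with parent_id in {6,12} -> docs (id 13, lev 2), root (id 14, lev 2).
Iteration 3: no rows with parent_id in {13,14}; recursion stops.

backup, docs, log, root, srv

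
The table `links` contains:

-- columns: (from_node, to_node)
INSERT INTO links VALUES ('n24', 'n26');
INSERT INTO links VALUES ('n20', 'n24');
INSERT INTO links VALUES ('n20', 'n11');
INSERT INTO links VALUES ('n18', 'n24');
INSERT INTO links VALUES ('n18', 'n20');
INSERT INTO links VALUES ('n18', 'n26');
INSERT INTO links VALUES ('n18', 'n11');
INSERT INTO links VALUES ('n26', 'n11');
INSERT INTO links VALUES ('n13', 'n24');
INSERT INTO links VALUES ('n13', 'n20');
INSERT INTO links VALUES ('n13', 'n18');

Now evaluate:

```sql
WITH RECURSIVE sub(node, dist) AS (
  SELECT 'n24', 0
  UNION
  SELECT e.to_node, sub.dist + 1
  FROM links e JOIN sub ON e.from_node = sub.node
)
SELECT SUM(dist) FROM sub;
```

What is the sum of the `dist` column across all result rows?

Base: (n24, dist=0).
Iteration 1: edges from {n24} -> (n26, dist=1).
Iteration 2: edges from {n26} -> (n11, dist=2).
Iteration 3: no outgoing edges from {n11}; recursion stops.
SUM(dist) = 0 + 1 + 2 = 3.

3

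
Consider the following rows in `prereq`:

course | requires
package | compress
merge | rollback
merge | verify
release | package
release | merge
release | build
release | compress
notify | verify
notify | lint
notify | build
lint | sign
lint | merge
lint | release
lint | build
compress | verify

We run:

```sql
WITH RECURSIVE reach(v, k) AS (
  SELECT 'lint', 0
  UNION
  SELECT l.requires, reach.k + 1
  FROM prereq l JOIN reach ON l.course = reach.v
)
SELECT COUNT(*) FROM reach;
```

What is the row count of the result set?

Base: (lint, k=0).
Iteration 1: edges from {lint} -> (build, k=1), (merge, k=1), (release, k=1), (sign, k=1).
Iteration 2: edges from {build,merge,release,sign} -> (build, k=2), (compress, k=2), (merge, k=2), (package, k=2), (rollback, k=2), (verify, k=2).
Iteration 3: edges from {build,compress,merge,package,rollback,verify} -> (compress, k=3), (rollback, k=3), (verify, k=3). [UNION drops 1 duplicate row(s)]
Iteration 4: edges from {compress,rollback,verify} -> (verify, k=4).
Iteration 5: no outgoing edges from {verify}; recursion stops.
Total rows emitted: 15.

15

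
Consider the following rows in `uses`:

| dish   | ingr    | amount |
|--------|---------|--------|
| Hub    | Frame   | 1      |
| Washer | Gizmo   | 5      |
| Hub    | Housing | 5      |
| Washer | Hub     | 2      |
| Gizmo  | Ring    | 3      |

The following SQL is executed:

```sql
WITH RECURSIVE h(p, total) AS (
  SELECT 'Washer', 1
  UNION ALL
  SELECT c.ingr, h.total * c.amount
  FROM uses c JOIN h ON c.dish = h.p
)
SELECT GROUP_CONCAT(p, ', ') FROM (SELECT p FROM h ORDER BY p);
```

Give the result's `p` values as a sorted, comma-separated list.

Frame, Gizmo, Housing, Hub, Ring, Washer

Base: (Washer, total=1).
Iteration 1: components of {Washer} -> Gizmo = 1*5 = 5, Hub = 1*2 = 2.
Iteration 2: components of {Gizmo,Hub} -> Frame = 2*1 = 2, Housing = 2*5 = 10, Ring = 5*3 = 15.
Iteration 3: no further components; recursion stops.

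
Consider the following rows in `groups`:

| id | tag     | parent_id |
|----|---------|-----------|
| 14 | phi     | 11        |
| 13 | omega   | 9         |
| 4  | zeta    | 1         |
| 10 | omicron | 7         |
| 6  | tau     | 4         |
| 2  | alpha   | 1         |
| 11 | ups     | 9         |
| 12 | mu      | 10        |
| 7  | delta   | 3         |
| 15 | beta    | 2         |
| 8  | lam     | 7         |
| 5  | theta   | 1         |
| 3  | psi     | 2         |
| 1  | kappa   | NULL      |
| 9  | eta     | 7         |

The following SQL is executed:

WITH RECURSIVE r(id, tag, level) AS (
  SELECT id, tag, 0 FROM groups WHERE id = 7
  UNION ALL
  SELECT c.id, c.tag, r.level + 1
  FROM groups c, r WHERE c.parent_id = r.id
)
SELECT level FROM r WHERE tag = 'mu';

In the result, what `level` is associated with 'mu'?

2

Base: id=7 (delta) at level 0.
Iteration 1: rows with parent_id in {7} -> lam (id 8, level 1), eta (id 9, level 1), omicron (id 10, level 1).
Iteration 2: rows with parent_id in {8,9,10} -> ups (id 11, level 2), mu (id 12, level 2), omega (id 13, level 2).
Iteration 3: rows with parent_id in {11,12,13} -> phi (id 14, level 3).
Iteration 4: no rows with parent_id in {14}; recursion stops.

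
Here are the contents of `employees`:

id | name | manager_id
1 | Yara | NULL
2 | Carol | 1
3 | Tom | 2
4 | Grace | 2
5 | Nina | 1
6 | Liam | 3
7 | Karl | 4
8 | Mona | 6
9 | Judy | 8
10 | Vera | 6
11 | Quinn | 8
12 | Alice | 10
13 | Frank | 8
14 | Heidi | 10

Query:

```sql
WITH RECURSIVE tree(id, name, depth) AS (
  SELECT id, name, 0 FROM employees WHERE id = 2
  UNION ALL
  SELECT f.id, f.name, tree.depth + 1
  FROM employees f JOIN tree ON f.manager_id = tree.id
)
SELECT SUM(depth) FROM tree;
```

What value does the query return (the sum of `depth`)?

Base: id=2 (Carol) at depth 0.
Iteration 1: rows with manager_id in {2} -> Tom (id 3, depth 1), Grace (id 4, depth 1).
Iteration 2: rows with manager_id in {3,4} -> Liam (id 6, depth 2), Karl (id 7, depth 2).
Iteration 3: rows with manager_id in {6,7} -> Mona (id 8, depth 3), Vera (id 10, depth 3).
Iteration 4: rows with manager_id in {8,10} -> Judy (id 9, depth 4), Quinn (id 11, depth 4), Alice (id 12, depth 4), Frank (id 13, depth 4), Heidi (id 14, depth 4).
Iteration 5: no rows with manager_id in {9,11,12,13,14}; recursion stops.
SUM(depth) = 0 + 1 + 1 + 2 + 2 + 3 + 3 + 4 + 4 + 4 + 4 + 4 = 32.

32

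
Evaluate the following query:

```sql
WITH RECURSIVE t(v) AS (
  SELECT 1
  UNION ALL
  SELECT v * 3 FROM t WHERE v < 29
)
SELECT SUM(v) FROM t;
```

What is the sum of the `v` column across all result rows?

Base: v=1.
Iteration 1: 1 < 29 holds -> v = 1 * 3 = 3.
Iteration 2: 3 < 29 holds -> v = 3 * 3 = 9.
Iteration 3: 9 < 29 holds -> v = 9 * 3 = 27.
Iteration 4: 27 < 29 holds -> v = 27 * 3 = 81.
Iteration 5: 81 < 29 fails; recursion stops.
SUM(v) = 1 + 3 + 9 + 27 + 81 = 121.

121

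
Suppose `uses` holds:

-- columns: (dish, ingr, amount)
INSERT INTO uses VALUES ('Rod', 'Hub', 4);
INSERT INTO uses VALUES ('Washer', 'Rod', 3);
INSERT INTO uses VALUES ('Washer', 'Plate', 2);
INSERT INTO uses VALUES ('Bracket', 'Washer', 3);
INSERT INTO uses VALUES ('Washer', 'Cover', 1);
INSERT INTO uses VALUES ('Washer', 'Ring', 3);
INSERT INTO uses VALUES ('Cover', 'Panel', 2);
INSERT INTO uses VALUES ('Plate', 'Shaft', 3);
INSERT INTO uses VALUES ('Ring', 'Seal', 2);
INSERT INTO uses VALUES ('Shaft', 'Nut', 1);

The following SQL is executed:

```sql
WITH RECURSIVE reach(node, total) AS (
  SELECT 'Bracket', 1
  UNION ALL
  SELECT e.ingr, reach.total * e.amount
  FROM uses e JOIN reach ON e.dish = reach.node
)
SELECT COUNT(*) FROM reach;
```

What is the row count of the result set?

Base: (Bracket, total=1).
Iteration 1: components of {Bracket} -> Washer = 1*3 = 3.
Iteration 2: components of {Washer} -> Cover = 3*1 = 3, Plate = 3*2 = 6, Ring = 3*3 = 9, Rod = 3*3 = 9.
Iteration 3: components of {Cover,Plate,Ring,Rod} -> Hub = 9*4 = 36, Panel = 3*2 = 6, Seal = 9*2 = 18, Shaft = 6*3 = 18.
Iteration 4: components of {Hub,Panel,Seal,Shaft} -> Nut = 18*1 = 18.
Iteration 5: no further components; recursion stops.
Total rows emitted: 11.

11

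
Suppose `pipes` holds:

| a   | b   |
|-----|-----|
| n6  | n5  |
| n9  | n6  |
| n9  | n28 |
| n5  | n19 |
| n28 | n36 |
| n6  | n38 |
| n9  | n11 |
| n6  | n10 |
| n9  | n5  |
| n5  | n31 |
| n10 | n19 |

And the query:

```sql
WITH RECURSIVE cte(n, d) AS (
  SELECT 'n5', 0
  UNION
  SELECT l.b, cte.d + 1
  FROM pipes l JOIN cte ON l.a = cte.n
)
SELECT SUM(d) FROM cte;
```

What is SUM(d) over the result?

Base: (n5, d=0).
Iteration 1: edges from {n5} -> (n19, d=1), (n31, d=1).
Iteration 2: no outgoing edges from {n19,n31}; recursion stops.
SUM(d) = 0 + 1 + 1 = 2.

2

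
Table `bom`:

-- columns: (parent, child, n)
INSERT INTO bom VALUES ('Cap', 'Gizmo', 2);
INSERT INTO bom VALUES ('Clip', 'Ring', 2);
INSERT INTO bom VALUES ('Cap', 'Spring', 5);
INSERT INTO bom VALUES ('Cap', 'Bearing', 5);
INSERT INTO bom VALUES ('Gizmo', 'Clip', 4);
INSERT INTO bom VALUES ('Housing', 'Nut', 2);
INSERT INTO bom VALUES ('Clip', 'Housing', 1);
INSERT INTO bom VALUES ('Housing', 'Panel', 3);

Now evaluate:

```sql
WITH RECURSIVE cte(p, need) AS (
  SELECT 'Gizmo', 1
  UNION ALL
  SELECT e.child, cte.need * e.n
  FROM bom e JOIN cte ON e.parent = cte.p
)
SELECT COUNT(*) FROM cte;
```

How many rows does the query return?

6

Base: (Gizmo, need=1).
Iteration 1: components of {Gizmo} -> Clip = 1*4 = 4.
Iteration 2: components of {Clip} -> Housing = 4*1 = 4, Ring = 4*2 = 8.
Iteration 3: components of {Housing,Ring} -> Nut = 4*2 = 8, Panel = 4*3 = 12.
Iteration 4: no further components; recursion stops.
Total rows emitted: 6.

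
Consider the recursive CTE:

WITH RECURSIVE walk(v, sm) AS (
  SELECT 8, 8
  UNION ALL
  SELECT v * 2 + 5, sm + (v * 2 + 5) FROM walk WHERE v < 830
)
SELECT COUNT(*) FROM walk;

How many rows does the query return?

8

Base: v=8, sm=8.
Iteration 1: 8 < 830 holds -> v = 8 * 2 + 5 = 21, sm = 8 + 21 = 29.
Iteration 2: 21 < 830 holds -> v = 21 * 2 + 5 = 47, sm = 29 + 47 = 76.
Iteration 3: 47 < 830 holds -> v = 47 * 2 + 5 = 99, sm = 76 + 99 = 175.
Iteration 4: 99 < 830 holds -> v = 99 * 2 + 5 = 203, sm = 175 + 203 = 378.
Iteration 5: 203 < 830 holds -> v = 203 * 2 + 5 = 411, sm = 378 + 411 = 789.
Iteration 6: 411 < 830 holds -> v = 411 * 2 + 5 = 827, sm = 789 + 827 = 1616.
Iteration 7: 827 < 830 holds -> v = 827 * 2 + 5 = 1659, sm = 1616 + 1659 = 3275.
Iteration 8: 1659 < 830 fails; recursion stops.
Total rows emitted: 8.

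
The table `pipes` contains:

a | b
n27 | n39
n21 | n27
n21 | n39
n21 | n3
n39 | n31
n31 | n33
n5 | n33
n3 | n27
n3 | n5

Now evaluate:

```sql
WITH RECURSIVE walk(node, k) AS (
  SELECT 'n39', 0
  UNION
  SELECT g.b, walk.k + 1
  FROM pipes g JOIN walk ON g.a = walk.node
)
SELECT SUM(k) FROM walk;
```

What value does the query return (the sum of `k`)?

3

Base: (n39, k=0).
Iteration 1: edges from {n39} -> (n31, k=1).
Iteration 2: edges from {n31} -> (n33, k=2).
Iteration 3: no outgoing edges from {n33}; recursion stops.
SUM(k) = 0 + 1 + 2 = 3.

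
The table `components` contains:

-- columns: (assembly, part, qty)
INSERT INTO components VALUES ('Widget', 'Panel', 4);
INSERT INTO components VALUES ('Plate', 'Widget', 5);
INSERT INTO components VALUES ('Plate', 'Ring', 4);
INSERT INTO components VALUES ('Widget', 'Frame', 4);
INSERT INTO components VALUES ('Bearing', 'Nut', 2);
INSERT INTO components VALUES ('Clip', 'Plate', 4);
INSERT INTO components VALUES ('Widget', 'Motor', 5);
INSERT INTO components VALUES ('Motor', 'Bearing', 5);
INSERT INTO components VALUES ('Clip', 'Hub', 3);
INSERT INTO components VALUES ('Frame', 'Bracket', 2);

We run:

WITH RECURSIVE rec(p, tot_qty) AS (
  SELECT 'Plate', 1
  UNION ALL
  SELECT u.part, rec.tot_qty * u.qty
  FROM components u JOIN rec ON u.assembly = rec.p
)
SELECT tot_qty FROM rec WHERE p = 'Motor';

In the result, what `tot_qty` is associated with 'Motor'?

25

Base: (Plate, tot_qty=1).
Iteration 1: components of {Plate} -> Ring = 1*4 = 4, Widget = 1*5 = 5.
Iteration 2: components of {Ring,Widget} -> Frame = 5*4 = 20, Motor = 5*5 = 25, Panel = 5*4 = 20.
Iteration 3: components of {Frame,Motor,Panel} -> Bearing = 25*5 = 125, Bracket = 20*2 = 40.
Iteration 4: components of {Bearing,Bracket} -> Nut = 125*2 = 250.
Iteration 5: no further components; recursion stops.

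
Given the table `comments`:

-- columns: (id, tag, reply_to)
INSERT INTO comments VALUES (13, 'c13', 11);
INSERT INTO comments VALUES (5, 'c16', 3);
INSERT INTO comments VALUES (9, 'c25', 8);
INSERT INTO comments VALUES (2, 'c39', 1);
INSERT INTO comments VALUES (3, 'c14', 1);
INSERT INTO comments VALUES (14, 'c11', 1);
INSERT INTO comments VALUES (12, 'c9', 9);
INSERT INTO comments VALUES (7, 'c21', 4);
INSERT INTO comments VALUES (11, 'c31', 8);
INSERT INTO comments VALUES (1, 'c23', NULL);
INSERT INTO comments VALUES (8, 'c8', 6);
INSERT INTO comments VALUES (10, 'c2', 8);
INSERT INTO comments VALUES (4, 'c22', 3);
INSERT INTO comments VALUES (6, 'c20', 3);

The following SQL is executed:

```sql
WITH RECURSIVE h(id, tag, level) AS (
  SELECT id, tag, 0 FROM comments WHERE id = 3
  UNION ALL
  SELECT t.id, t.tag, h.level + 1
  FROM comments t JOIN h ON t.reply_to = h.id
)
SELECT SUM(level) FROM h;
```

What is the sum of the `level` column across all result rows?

Base: id=3 (c14) at level 0.
Iteration 1: rows with reply_to in {3} -> c22 (id 4, level 1), c16 (id 5, level 1), c20 (id 6, level 1).
Iteration 2: rows with reply_to in {4,5,6} -> c21 (id 7, level 2), c8 (id 8, level 2).
Iteration 3: rows with reply_to in {7,8} -> c25 (id 9, level 3), c2 (id 10, level 3), c31 (id 11, level 3).
Iteration 4: rows with reply_to in {9,10,11} -> c9 (id 12, level 4), c13 (id 13, level 4).
Iteration 5: no rows with reply_to in {12,13}; recursion stops.
SUM(level) = 0 + 1 + 1 + 1 + 2 + 2 + 3 + 3 + 3 + 4 + 4 = 24.

24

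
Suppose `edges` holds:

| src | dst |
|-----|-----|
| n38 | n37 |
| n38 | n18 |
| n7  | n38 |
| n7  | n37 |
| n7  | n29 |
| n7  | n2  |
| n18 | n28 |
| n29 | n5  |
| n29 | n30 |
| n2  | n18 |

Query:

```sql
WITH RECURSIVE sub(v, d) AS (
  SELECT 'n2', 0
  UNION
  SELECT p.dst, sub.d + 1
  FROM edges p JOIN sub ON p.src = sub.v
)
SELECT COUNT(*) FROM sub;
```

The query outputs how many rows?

3

Base: (n2, d=0).
Iteration 1: edges from {n2} -> (n18, d=1).
Iteration 2: edges from {n18} -> (n28, d=2).
Iteration 3: no outgoing edges from {n28}; recursion stops.
Total rows emitted: 3.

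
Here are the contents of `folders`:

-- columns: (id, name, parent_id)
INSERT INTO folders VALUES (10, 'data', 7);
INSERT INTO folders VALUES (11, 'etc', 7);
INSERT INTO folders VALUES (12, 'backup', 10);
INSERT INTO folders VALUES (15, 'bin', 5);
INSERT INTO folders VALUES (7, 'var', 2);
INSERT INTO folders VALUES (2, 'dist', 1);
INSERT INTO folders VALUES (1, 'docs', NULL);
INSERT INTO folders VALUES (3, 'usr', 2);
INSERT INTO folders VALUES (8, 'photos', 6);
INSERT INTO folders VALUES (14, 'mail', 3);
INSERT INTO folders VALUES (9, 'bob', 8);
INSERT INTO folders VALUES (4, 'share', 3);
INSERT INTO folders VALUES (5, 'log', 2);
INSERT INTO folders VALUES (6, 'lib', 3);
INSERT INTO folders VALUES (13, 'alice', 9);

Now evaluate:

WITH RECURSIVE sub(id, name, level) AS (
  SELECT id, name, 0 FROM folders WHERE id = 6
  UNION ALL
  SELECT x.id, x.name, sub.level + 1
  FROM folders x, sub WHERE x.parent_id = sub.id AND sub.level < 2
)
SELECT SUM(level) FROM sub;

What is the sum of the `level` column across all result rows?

Base: id=6 (lib) at level 0.
Iteration 1: rows with parent_id in {6} -> photos (id 8, level 1).
Iteration 2: rows with parent_id in {8} -> bob (id 9, level 2).
Iteration 3: level < 2 fails for all current rows; recursion stops.
SUM(level) = 0 + 1 + 2 = 3.

3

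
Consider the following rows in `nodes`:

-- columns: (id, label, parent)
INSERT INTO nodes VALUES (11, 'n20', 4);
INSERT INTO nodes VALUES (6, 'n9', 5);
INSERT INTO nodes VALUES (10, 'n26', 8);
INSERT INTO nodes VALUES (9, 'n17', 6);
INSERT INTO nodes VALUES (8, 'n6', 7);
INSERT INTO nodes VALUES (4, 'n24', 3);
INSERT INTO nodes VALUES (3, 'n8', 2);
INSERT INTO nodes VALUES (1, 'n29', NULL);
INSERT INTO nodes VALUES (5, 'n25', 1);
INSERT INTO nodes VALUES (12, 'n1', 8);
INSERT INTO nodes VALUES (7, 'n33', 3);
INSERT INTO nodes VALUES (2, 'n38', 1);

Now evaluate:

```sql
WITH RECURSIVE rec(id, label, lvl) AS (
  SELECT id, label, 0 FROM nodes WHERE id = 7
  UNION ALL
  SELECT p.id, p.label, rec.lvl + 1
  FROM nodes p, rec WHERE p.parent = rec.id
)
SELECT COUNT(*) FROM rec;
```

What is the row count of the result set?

Base: id=7 (n33) at lvl 0.
Iteration 1: rows with parent in {7} -> n6 (id 8, lvl 1).
Iteration 2: rows with parent in {8} -> n26 (id 10, lvl 2), n1 (id 12, lvl 2).
Iteration 3: no rows with parent in {10,12}; recursion stops.
Total rows emitted: 4.

4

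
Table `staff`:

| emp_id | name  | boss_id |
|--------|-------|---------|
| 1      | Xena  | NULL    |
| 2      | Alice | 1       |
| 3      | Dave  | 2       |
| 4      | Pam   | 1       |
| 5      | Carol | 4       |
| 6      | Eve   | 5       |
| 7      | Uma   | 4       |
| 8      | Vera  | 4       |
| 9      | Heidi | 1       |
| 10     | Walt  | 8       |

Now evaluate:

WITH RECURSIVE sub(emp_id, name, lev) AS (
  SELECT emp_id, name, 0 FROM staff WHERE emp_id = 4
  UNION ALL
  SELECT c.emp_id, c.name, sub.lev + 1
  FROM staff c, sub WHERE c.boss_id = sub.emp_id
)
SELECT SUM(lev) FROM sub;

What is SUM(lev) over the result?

Base: emp_id=4 (Pam) at lev 0.
Iteration 1: rows with boss_id in {4} -> Carol (id 5, lev 1), Uma (id 7, lev 1), Vera (id 8, lev 1).
Iteration 2: rows with boss_id in {5,7,8} -> Eve (id 6, lev 2), Walt (id 10, lev 2).
Iteration 3: no rows with boss_id in {6,10}; recursion stops.
SUM(lev) = 0 + 1 + 1 + 1 + 2 + 2 = 7.

7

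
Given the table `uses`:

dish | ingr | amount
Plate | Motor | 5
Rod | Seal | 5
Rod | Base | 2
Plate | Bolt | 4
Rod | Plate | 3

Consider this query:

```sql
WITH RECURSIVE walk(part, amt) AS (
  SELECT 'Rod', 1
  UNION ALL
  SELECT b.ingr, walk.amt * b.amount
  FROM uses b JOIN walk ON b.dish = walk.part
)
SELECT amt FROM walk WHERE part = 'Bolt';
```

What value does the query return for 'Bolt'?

12

Base: (Rod, amt=1).
Iteration 1: components of {Rod} -> Base = 1*2 = 2, Plate = 1*3 = 3, Seal = 1*5 = 5.
Iteration 2: components of {Base,Plate,Seal} -> Bolt = 3*4 = 12, Motor = 3*5 = 15.
Iteration 3: no further components; recursion stops.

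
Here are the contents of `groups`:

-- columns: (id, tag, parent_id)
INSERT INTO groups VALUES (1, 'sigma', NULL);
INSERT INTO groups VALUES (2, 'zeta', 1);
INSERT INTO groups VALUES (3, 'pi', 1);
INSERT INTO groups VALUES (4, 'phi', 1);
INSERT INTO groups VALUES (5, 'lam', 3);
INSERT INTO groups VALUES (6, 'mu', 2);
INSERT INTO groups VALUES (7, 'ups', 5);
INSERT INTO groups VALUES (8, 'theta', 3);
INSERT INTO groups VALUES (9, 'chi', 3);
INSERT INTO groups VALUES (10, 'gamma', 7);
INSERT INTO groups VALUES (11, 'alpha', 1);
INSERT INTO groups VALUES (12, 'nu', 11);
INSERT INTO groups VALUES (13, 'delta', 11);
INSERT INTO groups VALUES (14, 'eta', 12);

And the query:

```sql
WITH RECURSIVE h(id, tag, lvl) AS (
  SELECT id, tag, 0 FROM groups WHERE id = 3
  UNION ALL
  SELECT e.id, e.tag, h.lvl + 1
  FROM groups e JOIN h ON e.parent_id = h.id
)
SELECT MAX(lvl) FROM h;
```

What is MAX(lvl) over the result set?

3

Base: id=3 (pi) at lvl 0.
Iteration 1: rows with parent_id in {3} -> lam (id 5, lvl 1), theta (id 8, lvl 1), chi (id 9, lvl 1).
Iteration 2: rows with parent_id in {5,8,9} -> ups (id 7, lvl 2).
Iteration 3: rows with parent_id in {7} -> gamma (id 10, lvl 3).
Iteration 4: no rows with parent_id in {10}; recursion stops.
lvl values: 0, 1, 1, 1, 2, 3; the maximum is 3.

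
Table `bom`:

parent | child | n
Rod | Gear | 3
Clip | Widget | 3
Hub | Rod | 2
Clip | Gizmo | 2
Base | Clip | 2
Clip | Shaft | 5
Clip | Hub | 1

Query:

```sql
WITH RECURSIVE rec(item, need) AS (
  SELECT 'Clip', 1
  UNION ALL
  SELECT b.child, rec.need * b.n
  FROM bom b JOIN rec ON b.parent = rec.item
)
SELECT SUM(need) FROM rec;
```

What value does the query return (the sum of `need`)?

Base: (Clip, need=1).
Iteration 1: components of {Clip} -> Gizmo = 1*2 = 2, Hub = 1*1 = 1, Shaft = 1*5 = 5, Widget = 1*3 = 3.
Iteration 2: components of {Gizmo,Hub,Shaft,Widget} -> Rod = 1*2 = 2.
Iteration 3: components of {Rod} -> Gear = 2*3 = 6.
Iteration 4: no further components; recursion stops.
SUM(need) = 1 + 5 + 1 + 2 + 3 + 2 + 6 = 20.

20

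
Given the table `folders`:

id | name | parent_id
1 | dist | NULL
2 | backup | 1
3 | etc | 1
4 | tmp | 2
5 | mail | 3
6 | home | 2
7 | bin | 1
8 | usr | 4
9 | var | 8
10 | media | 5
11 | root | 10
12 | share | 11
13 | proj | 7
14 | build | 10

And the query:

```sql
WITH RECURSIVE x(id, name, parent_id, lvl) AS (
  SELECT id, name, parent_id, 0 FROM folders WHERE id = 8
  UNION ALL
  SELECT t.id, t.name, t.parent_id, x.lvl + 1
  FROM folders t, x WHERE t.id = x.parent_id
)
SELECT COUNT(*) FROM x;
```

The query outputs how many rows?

4

Base: id=8 (usr), parent_id=4, lvl 0.
Iteration 1: join on id=4 -> tmp (id 4, parent_id=2, lvl 1).
Iteration 2: join on id=2 -> backup (id 2, parent_id=1, lvl 2).
Iteration 3: join on id=1 -> dist (id 1, parent_id=NULL, lvl 3).
Iteration 4: parent_id is NULL; no match; recursion stops.
Total rows emitted: 4.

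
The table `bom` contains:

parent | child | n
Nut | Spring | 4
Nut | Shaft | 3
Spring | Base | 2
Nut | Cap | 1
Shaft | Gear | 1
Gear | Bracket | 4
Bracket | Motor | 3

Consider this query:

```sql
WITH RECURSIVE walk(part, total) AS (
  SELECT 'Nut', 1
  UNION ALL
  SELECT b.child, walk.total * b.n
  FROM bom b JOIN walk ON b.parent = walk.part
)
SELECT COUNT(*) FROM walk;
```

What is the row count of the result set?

8

Base: (Nut, total=1).
Iteration 1: components of {Nut} -> Cap = 1*1 = 1, Shaft = 1*3 = 3, Spring = 1*4 = 4.
Iteration 2: components of {Cap,Shaft,Spring} -> Base = 4*2 = 8, Gear = 3*1 = 3.
Iteration 3: components of {Base,Gear} -> Bracket = 3*4 = 12.
Iteration 4: components of {Bracket} -> Motor = 12*3 = 36.
Iteration 5: no further components; recursion stops.
Total rows emitted: 8.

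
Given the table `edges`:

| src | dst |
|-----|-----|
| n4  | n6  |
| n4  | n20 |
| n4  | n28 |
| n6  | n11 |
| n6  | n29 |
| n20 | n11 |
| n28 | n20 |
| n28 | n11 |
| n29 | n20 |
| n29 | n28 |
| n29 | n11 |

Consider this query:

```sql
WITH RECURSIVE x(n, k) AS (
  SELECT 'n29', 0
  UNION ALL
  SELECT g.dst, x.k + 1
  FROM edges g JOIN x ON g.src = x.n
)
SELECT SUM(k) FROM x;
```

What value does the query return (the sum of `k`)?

12

Base: (n29, k=0).
Iteration 1: edges from {n29} -> (n11, k=1), (n20, k=1), (n28, k=1).
Iteration 2: edges from {n11,n20,n28} -> (n11, k=2) x2, (n20, k=2). [UNION ALL keeps all 3 new rows, including repeats]
Iteration 3: edges from {n11,n20} -> (n11, k=3).
Iteration 4: no outgoing edges from {n11}; recursion stops.
SUM(k) = 0 + 1 + 1 + 1 + 2 + 2 + 2 + 3 = 12.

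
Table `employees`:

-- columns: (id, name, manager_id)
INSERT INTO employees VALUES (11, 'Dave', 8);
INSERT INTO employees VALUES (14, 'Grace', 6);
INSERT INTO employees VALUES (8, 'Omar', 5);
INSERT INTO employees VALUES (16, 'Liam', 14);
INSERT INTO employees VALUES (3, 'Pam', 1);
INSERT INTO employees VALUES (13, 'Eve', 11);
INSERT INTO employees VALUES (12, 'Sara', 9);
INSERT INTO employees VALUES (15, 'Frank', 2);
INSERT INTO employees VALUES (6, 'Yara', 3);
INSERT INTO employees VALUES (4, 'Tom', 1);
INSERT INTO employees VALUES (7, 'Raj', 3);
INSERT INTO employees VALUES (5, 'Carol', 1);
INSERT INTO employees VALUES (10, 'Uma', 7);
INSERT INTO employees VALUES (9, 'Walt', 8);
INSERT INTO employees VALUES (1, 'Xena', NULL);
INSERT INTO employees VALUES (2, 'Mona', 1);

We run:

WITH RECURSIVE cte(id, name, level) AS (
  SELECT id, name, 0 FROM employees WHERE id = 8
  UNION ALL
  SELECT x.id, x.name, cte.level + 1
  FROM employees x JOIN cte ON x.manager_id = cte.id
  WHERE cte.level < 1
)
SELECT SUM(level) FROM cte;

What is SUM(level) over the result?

Base: id=8 (Omar) at level 0.
Iteration 1: rows with manager_id in {8} -> Walt (id 9, level 1), Dave (id 11, level 1).
Iteration 2: level < 1 fails for all current rows; recursion stops.
SUM(level) = 0 + 1 + 1 = 2.

2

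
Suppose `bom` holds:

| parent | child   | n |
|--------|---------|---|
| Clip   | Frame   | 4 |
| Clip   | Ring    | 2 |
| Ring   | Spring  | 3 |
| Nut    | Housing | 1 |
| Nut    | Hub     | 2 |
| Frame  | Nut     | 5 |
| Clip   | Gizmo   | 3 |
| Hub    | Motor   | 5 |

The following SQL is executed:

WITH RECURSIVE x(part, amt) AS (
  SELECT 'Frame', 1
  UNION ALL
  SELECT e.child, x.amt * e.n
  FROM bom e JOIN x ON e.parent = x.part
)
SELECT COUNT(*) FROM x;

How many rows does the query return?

Base: (Frame, amt=1).
Iteration 1: components of {Frame} -> Nut = 1*5 = 5.
Iteration 2: components of {Nut} -> Housing = 5*1 = 5, Hub = 5*2 = 10.
Iteration 3: components of {Housing,Hub} -> Motor = 10*5 = 50.
Iteration 4: no further components; recursion stops.
Total rows emitted: 5.

5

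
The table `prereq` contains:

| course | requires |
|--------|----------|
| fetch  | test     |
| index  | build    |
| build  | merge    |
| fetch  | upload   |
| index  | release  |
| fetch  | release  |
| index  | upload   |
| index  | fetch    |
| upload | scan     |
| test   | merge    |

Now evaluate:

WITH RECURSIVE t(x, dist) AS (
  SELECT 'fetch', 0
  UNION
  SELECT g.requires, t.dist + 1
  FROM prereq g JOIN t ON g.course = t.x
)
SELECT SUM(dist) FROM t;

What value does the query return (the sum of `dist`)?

Base: (fetch, dist=0).
Iteration 1: edges from {fetch} -> (release, dist=1), (test, dist=1), (upload, dist=1).
Iteration 2: edges from {release,test,upload} -> (merge, dist=2), (scan, dist=2).
Iteration 3: no outgoing edges from {merge,scan}; recursion stops.
SUM(dist) = 0 + 1 + 1 + 1 + 2 + 2 = 7.

7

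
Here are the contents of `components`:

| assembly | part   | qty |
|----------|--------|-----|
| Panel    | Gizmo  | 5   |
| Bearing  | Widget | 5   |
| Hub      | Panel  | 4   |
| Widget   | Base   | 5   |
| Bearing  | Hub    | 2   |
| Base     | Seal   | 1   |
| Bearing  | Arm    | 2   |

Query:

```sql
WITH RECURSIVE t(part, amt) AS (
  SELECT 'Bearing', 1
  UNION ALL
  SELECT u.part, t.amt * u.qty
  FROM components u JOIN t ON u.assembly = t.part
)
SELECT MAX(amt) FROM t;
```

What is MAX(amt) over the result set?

Base: (Bearing, amt=1).
Iteration 1: components of {Bearing} -> Arm = 1*2 = 2, Hub = 1*2 = 2, Widget = 1*5 = 5.
Iteration 2: components of {Arm,Hub,Widget} -> Base = 5*5 = 25, Panel = 2*4 = 8.
Iteration 3: components of {Base,Panel} -> Gizmo = 8*5 = 40, Seal = 25*1 = 25.
Iteration 4: no further components; recursion stops.
amt values: 1, 5, 2, 2, 25, 8, 25, 40; the maximum is 40.

40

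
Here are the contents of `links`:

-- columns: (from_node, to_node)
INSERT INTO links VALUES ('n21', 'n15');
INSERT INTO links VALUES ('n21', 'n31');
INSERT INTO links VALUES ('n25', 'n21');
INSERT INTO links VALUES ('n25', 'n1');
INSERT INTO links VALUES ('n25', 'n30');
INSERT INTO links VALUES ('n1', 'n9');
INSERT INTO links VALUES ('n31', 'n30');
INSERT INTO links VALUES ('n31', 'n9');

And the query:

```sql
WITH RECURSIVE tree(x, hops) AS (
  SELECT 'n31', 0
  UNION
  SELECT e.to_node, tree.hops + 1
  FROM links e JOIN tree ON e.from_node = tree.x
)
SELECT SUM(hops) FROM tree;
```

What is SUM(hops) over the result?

2

Base: (n31, hops=0).
Iteration 1: edges from {n31} -> (n30, hops=1), (n9, hops=1).
Iteration 2: no outgoing edges from {n30,n9}; recursion stops.
SUM(hops) = 0 + 1 + 1 = 2.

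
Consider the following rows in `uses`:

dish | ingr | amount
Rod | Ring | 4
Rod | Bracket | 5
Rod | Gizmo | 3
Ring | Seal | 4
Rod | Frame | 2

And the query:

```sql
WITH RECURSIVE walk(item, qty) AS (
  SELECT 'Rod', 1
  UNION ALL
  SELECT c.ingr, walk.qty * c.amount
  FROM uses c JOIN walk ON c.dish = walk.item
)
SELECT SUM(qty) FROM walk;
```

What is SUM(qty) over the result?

31

Base: (Rod, qty=1).
Iteration 1: components of {Rod} -> Bracket = 1*5 = 5, Frame = 1*2 = 2, Gizmo = 1*3 = 3, Ring = 1*4 = 4.
Iteration 2: components of {Bracket,Frame,Gizmo,Ring} -> Seal = 4*4 = 16.
Iteration 3: no further components; recursion stops.
SUM(qty) = 1 + 4 + 5 + 3 + 2 + 16 = 31.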